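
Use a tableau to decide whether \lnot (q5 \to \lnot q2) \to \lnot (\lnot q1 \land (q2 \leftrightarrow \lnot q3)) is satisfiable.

Satisfiable

Initial set: {T (\lnot (q5 \to \lnot q2) \to \lnot (\lnot q1 \land (q2 \leftrightarrow \lnot q3)))}.
T (\lnot (q5 \to \lnot q2) \to \lnot (\lnot q1 \land (q2 \leftrightarrow \lnot q3))): β-rule — branch into F \lnot (q5 \to \lnot q2)  //  T \lnot (\lnot q1 \land (q2 \leftrightarrow \lnot q3)).
  branch 1 (add F \lnot (q5 \to \lnot q2)):
    F \lnot (q5 \to \lnot q2): β-rule — branch into F q5  //  T \lnot q2.
      branch 1.1 (add F q5):
        ○ open, literals {q5=F}.
      branch 1.2 (add T \lnot q2):
        ○ open, literals {q2=F}.
  branch 2 (add T \lnot (\lnot q1 \land (q2 \leftrightarrow \lnot q3))):
    T \lnot (\lnot q1 \land (q2 \leftrightarrow \lnot q3)): β-rule — branch into F \lnot q1  //  F (q2 \leftrightarrow \lnot q3).
      branch 2.1 (add F \lnot q1):
        ○ open, literals {q1=T}.
      branch 2.2 (add F (q2 \leftrightarrow \lnot q3)):
        F (q2 \leftrightarrow \lnot q3): β-rule — branch into T q2, F \lnot q3  //  F q2, T \lnot q3.
          branch 2.2.1 (add T q2, F \lnot q3):
            ○ open, literals {q2=T, q3=T}.
          branch 2.2.2 (add F q2, T \lnot q3):
            ○ open, literals {q2=F, q3=F}.
0 branches closed, 5 open.
An open branch gives a satisfying assignment: q5=F.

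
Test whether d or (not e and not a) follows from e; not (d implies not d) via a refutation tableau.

Yes

Initial set: {e; not (d implies not d); not (d or (not e and not a))}.
not (d implies not d): α-rule — add d, not not d.
not (d or (not e and not a)): α-rule — add not d, not (not e and not a).
× closes — contains both d and not d.
All 1 branch closes.
Every branch closed, so the premises entail the conclusion.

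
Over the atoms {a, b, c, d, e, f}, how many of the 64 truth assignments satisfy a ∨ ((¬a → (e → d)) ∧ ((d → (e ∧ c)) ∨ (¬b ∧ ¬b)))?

Initial set: {(a ∨ ((¬a → (e → d)) ∧ ((d → (e ∧ c)) ∨ (¬b ∧ ¬b))))}.
(a ∨ ((¬a → (e → d)) ∧ ((d → (e ∧ c)) ∨ (¬b ∧ ¬b)))): β-rule — branch into a  //  ((¬a → (e → d)) ∧ ((d → (e ∧ c)) ∨ (¬b ∧ ¬b))).
  branch 1 (add a):
    ○ open, literals {a=T}.
  branch 2 (add ((¬a → (e → d)) ∧ ((d → (e ∧ c)) ∨ (¬b ∧ ¬b)))):
    ((¬a → (e → d)) ∧ ((d → (e ∧ c)) ∨ (¬b ∧ ¬b))): α-rule — add (¬a → (e → d)), ((d → (e ∧ c)) ∨ (¬b ∧ ¬b)).
    (¬a → (e → d)): β-rule — branch into ¬¬a  //  (e → d).
      branch 2.1 (add ¬¬a):
        ((d → (e ∧ c)) ∨ (¬b ∧ ¬b)): β-rule — branch into (d → (e ∧ c))  //  (¬b ∧ ¬b).
          branch 2.1.1 (add (d → (e ∧ c))):
            (d → (e ∧ c)): β-rule — branch into ¬d  //  (e ∧ c).
              branch 2.1.1.1 (add ¬d):
                ○ open, literals {a=T, d=F}.
              branch 2.1.1.2 (add (e ∧ c)):
                (e ∧ c): α-rule — add e, c.
                ○ open, literals {a=T, c=T, e=T}.
          branch 2.1.2 (add (¬b ∧ ¬b)):
            (¬b ∧ ¬b): α-rule — add ¬b, ¬b.
            ○ open, literals {a=T, b=F}.
      branch 2.2 (add (e → d)):
        ((d → (e ∧ c)) ∨ (¬b ∧ ¬b)): β-rule — branch into (d → (e ∧ c))  //  (¬b ∧ ¬b).
          branch 2.2.1 (add (d → (e ∧ c))):
            (e → d): β-rule — branch into ¬e  //  d.
              branch 2.2.1.1 (add ¬e):
                (d → (e ∧ c)): β-rule — branch into ¬d  //  (e ∧ c).
                  branch 2.2.1.1.1 (add ¬d):
                    ○ open, literals {d=F, e=F}.
                  branch 2.2.1.1.2 (add (e ∧ c)):
                    (e ∧ c): α-rule — add e, c.
                    × closes — contains both e and ¬e.
              branch 2.2.1.2 (add d):
                (d → (e ∧ c)): β-rule — branch into ¬d  //  (e ∧ c).
                  branch 2.2.1.2.1 (add ¬d):
                    × closes — contains both d and ¬d.
                  branch 2.2.1.2.2 (add (e ∧ c)):
                    (e ∧ c): α-rule — add e, c.
                    ○ open, literals {c=T, d=T, e=T}.
          branch 2.2.2 (add (¬b ∧ ¬b)):
            (¬b ∧ ¬b): α-rule — add ¬b, ¬b.
            (e → d): β-rule — branch into ¬e  //  d.
              branch 2.2.2.1 (add ¬e):
                ○ open, literals {b=F, e=F}.
              branch 2.2.2.2 (add d):
                ○ open, literals {b=F, d=T}.
2 branches closed, 8 open.
Each open branch fixes some atoms; the unmentioned ones are free. Counting distinct full assignments: branch {a=T} (b, c, d, e, f) contributes 32 new; branch {a=T, d=F} (b, c, e, f) contributes 0 new; branch {a=T, c=T, e=T} (b, d, f) contributes 0 new; branch {a=T, b=F} (c, d, e, f) contributes 0 new; branch {d=F, e=F} (a, b, c, f) contributes 8 new; branch {c=T, d=T, e=T} (a, b, f) contributes 4 new; branch {b=F, e=F} (a, c, d, f) contributes 4 new; branch {b=F, d=T} (a, c, e, f) contributes 2 new. Total: 50.

50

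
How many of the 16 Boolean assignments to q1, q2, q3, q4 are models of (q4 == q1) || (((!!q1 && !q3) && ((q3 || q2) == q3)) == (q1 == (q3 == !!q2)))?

Initial set: {T ((q4 == q1) || (((!!q1 && !q3) && ((q3 || q2) == q3)) == (q1 == (q3 == !!q2))))}.
T ((q4 == q1) || (((!!q1 && !q3) && ((q3 || q2) == q3)) == (q1 == (q3 == !!q2)))): β-rule — branch into T (q4 == q1)  //  T (((!!q1 && !q3) && ((q3 || q2) == q3)) == (q1 == (q3 == !!q2))).
  branch 1 (add T (q4 == q1)):
    T (q4 == q1): β-rule — branch into T q4, T q1  //  F q4, F q1.
      branch 1.1 (add T q4, T q1):
        ○ open, literals {q1=1, q4=1}.
      branch 1.2 (add F q4, F q1):
        ○ open, literals {q1=0, q4=0}.
  branch 2 (add T (((!!q1 && !q3) && ((q3 || q2) == q3)) == (q1 == (q3 == !!q2)))):
    T (((!!q1 && !q3) && ((q3 || q2) == q3)) == (q1 == (q3 == !!q2))): β-rule — branch into T ((!!q1 && !q3) && ((q3 || q2) == q3)), T (q1 == (q3 == !!q2))  //  F ((!!q1 && !q3) && ((q3 || q2) == q3)), F (q1 == (q3 == !!q2)).
      branch 2.1 (add T ((!!q1 && !q3) && ((q3 || q2) == q3)), T (q1 == (q3 == !!q2))):
        T ((!!q1 && !q3) && ((q3 || q2) == q3)): α-rule — add T (!!q1 && !q3), T ((q3 || q2) == q3).
        T (!!q1 && !q3): α-rule — add T !!q1, T !q3.
        T !!q1: drop double negation, giving T q1.
        T (q1 == (q3 == !!q2)): β-rule — branch into T q1, T (q3 == !!q2)  //  F q1, F (q3 == !!q2).
          branch 2.1.1 (add T q1, T (q3 == !!q2)):
            T ((q3 || q2) == q3): β-rule — branch into T (q3 || q2), T q3  //  F (q3 || q2), F q3.
              branch 2.1.1.1 (add T (q3 || q2), T q3):
                × closes — contains both q3 and !q3.
              branch 2.1.1.2 (add F (q3 || q2), F q3):
                F (q3 || q2): α-rule — add F q3, F q2.
                T (q3 == !!q2): β-rule — branch into T q3, T !!q2  //  F q3, F !!q2.
                  branch 2.1.1.2.1 (add T q3, T !!q2):
                    × closes — contains both q3 and !q3.
                  branch 2.1.1.2.2 (add F q3, F !!q2):
                    F !!q2: drop double negation, giving F q2.
                    ○ open, literals {q1=1, q2=0, q3=0}.
          branch 2.1.2 (add F q1, F (q3 == !!q2)):
            × closes — contains both q1 and !q1.
      branch 2.2 (add F ((!!q1 && !q3) && ((q3 || q2) == q3)), F (q1 == (q3 == !!q2))):
        F ((!!q1 && !q3) && ((q3 || q2) == q3)): β-rule — branch into F (!!q1 && !q3)  //  F ((q3 || q2) == q3).
          branch 2.2.1 (add F (!!q1 && !q3)):
            F (q1 == (q3 == !!q2)): β-rule — branch into T q1, F (q3 == !!q2)  //  F q1, T (q3 == !!q2).
              branch 2.2.1.1 (add T q1, F (q3 == !!q2)):
                F (!!q1 && !q3): β-rule — branch into F !!q1  //  F !q3.
                  branch 2.2.1.1.1 (add F !!q1):
                    F !!q1: drop double negation, giving F q1.
                    × closes — contains both q1 and !q1.
                  branch 2.2.1.1.2 (add F !q3):
                    F (q3 == !!q2): β-rule — branch into T q3, F !!q2  //  F q3, T !!q2.
                      branch 2.2.1.1.2.1 (add T q3, F !!q2):
                        F !!q2: drop double negation, giving F q2.
                        ○ open, literals {q1=1, q2=0, q3=1}.
                      branch 2.2.1.1.2.2 (add F q3, T !!q2):
                        × closes — contains both q3 and !q3.
              branch 2.2.1.2 (add F q1, T (q3 == !!q2)):
                F (!!q1 && !q3): β-rule — branch into F !!q1  //  F !q3.
                  branch 2.2.1.2.1 (add F !!q1):
                    F !!q1: drop double negation, giving F q1.
                    T (q3 == !!q2): β-rule — branch into T q3, T !!q2  //  F q3, F !!q2.
                      branch 2.2.1.2.1.1 (add T q3, T !!q2):
                        T !!q2: drop double negation, giving T q2.
                        ○ open, literals {q1=0, q2=1, q3=1}.
                      branch 2.2.1.2.1.2 (add F q3, F !!q2):
                        F !!q2: drop double negation, giving F q2.
                        ○ open, literals {q1=0, q2=0, q3=0}.
                  branch 2.2.1.2.2 (add F !q3):
                    T (q3 == !!q2): β-rule — branch into T q3, T !!q2  //  F q3, F !!q2.
                      branch 2.2.1.2.2.1 (add T q3, T !!q2):
                        T !!q2: drop double negation, giving T q2.
                        ○ open, literals {q1=0, q2=1, q3=1}.
                      branch 2.2.1.2.2.2 (add F q3, F !!q2):
                        × closes — contains both q3 and !q3.
          branch 2.2.2 (add F ((q3 || q2) == q3)):
            F (q1 == (q3 == !!q2)): β-rule — branch into T q1, F (q3 == !!q2)  //  F q1, T (q3 == !!q2).
              branch 2.2.2.1 (add T q1, F (q3 == !!q2)):
                F ((q3 || q2) == q3): β-rule — branch into T (q3 || q2), F q3  //  F (q3 || q2), T q3.
                  branch 2.2.2.1.1 (add T (q3 || q2), F q3):
                    F (q3 == !!q2): β-rule — branch into T q3, F !!q2  //  F q3, T !!q2.
                      branch 2.2.2.1.1.1 (add T q3, F !!q2):
                        × closes — contains both q3 and !q3.
                      branch 2.2.2.1.1.2 (add F q3, T !!q2):
                        T !!q2: drop double negation, giving T q2.
                        T (q3 || q2): β-rule — branch into T q3  //  T q2.
                          branch 2.2.2.1.1.2.1 (add T q3):
                            × closes — contains both q3 and !q3.
                          branch 2.2.2.1.1.2.2 (add T q2):
                            ○ open, literals {q1=1, q2=1, q3=0}.
                  branch 2.2.2.1.2 (add F (q3 || q2), T q3):
                    F (q3 || q2): α-rule — add F q3, F q2.
                    × closes — contains both q3 and !q3.
              branch 2.2.2.2 (add F q1, T (q3 == !!q2)):
                F ((q3 || q2) == q3): β-rule — branch into T (q3 || q2), F q3  //  F (q3 || q2), T q3.
                  branch 2.2.2.2.1 (add T (q3 || q2), F q3):
                    T (q3 == !!q2): β-rule — branch into T q3, T !!q2  //  F q3, F !!q2.
                      branch 2.2.2.2.1.1 (add T q3, T !!q2):
                        × closes — contains both q3 and !q3.
                      branch 2.2.2.2.1.2 (add F q3, F !!q2):
                        F !!q2: drop double negation, giving F q2.
                        T (q3 || q2): β-rule — branch into T q3  //  T q2.
                          branch 2.2.2.2.1.2.1 (add T q3):
                            × closes — contains both q3 and !q3.
                          branch 2.2.2.2.1.2.2 (add T q2):
                            × closes — contains both q2 and !q2.
                  branch 2.2.2.2.2 (add F (q3 || q2), T q3):
                    F (q3 || q2): α-rule — add F q3, F q2.
                    × closes — contains both q3 and !q3.
13 branches closed, 8 open.
Each open branch fixes some atoms; the unmentioned ones are free. Counting distinct full assignments: branch {q1=1, q4=1} (q2, q3) contributes 4 new; branch {q1=0, q4=0} (q2, q3) contributes 4 new; branch {q1=1, q2=0, q3=0} (q4) contributes 1 new; branch {q1=1, q2=0, q3=1} (q4) contributes 1 new; branch {q1=0, q2=1, q3=1} (q4) contributes 1 new; branch {q1=0, q2=0, q3=0} (q4) contributes 1 new; branch {q1=0, q2=1, q3=1} (q4) contributes 0 new; branch {q1=1, q2=1, q3=0} (q4) contributes 1 new. Total: 13.

13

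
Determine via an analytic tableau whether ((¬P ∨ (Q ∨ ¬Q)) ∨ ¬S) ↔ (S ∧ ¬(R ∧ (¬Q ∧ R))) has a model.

Satisfiable

Initial set: {(((¬P ∨ (Q ∨ ¬Q)) ∨ ¬S) ↔ (S ∧ ¬(R ∧ (¬Q ∧ R))))}.
(((¬P ∨ (Q ∨ ¬Q)) ∨ ¬S) ↔ (S ∧ ¬(R ∧ (¬Q ∧ R)))): β-rule — branch into ((¬P ∨ (Q ∨ ¬Q)) ∨ ¬S), (S ∧ ¬(R ∧ (¬Q ∧ R)))  //  ¬((¬P ∨ (Q ∨ ¬Q)) ∨ ¬S), ¬(S ∧ ¬(R ∧ (¬Q ∧ R))).
  branch 1 (add ((¬P ∨ (Q ∨ ¬Q)) ∨ ¬S), (S ∧ ¬(R ∧ (¬Q ∧ R)))):
    (S ∧ ¬(R ∧ (¬Q ∧ R))): α-rule — add S, ¬(R ∧ (¬Q ∧ R)).
    ((¬P ∨ (Q ∨ ¬Q)) ∨ ¬S): β-rule — branch into (¬P ∨ (Q ∨ ¬Q))  //  ¬S.
      branch 1.1 (add (¬P ∨ (Q ∨ ¬Q))):
        ¬(R ∧ (¬Q ∧ R)): β-rule — branch into ¬R  //  ¬(¬Q ∧ R).
          branch 1.1.1 (add ¬R):
            (¬P ∨ (Q ∨ ¬Q)): β-rule — branch into ¬P  //  (Q ∨ ¬Q).
              branch 1.1.1.1 (add ¬P):
                ○ open, literals {P=false, R=false, S=true}.
              branch 1.1.1.2 (add (Q ∨ ¬Q)):
                (Q ∨ ¬Q): β-rule — branch into Q  //  ¬Q.
                  branch 1.1.1.2.1 (add Q):
                    ○ open, literals {Q=true, R=false, S=true}.
                  branch 1.1.1.2.2 (add ¬Q):
                    ○ open, literals {Q=false, R=false, S=true}.
          branch 1.1.2 (add ¬(¬Q ∧ R)):
            (¬P ∨ (Q ∨ ¬Q)): β-rule — branch into ¬P  //  (Q ∨ ¬Q).
              branch 1.1.2.1 (add ¬P):
                ¬(¬Q ∧ R): β-rule — branch into ¬¬Q  //  ¬R.
                  branch 1.1.2.1.1 (add ¬¬Q):
                    ○ open, literals {P=false, Q=true, S=true}.
                  branch 1.1.2.1.2 (add ¬R):
                    ○ open, literals {P=false, R=false, S=true}.
              branch 1.1.2.2 (add (Q ∨ ¬Q)):
                ¬(¬Q ∧ R): β-rule — branch into ¬¬Q  //  ¬R.
                  branch 1.1.2.2.1 (add ¬¬Q):
                    (Q ∨ ¬Q): β-rule — branch into Q  //  ¬Q.
                      branch 1.1.2.2.1.1 (add Q):
                        ○ open, literals {Q=true, S=true}.
                      branch 1.1.2.2.1.2 (add ¬Q):
                        × closes — contains both Q and ¬Q.
                  branch 1.1.2.2.2 (add ¬R):
                    (Q ∨ ¬Q): β-rule — branch into Q  //  ¬Q.
                      branch 1.1.2.2.2.1 (add Q):
                        ○ open, literals {Q=true, R=false, S=true}.
                      branch 1.1.2.2.2.2 (add ¬Q):
                        ○ open, literals {Q=false, R=false, S=true}.
      branch 1.2 (add ¬S):
        × closes — contains both S and ¬S.
  branch 2 (add ¬((¬P ∨ (Q ∨ ¬Q)) ∨ ¬S), ¬(S ∧ ¬(R ∧ (¬Q ∧ R)))):
    ¬((¬P ∨ (Q ∨ ¬Q)) ∨ ¬S): α-rule — add ¬(¬P ∨ (Q ∨ ¬Q)), ¬¬S.
    ¬(¬P ∨ (Q ∨ ¬Q)): α-rule — add ¬¬P, ¬(Q ∨ ¬Q).
    ¬(Q ∨ ¬Q): α-rule — add ¬Q, ¬¬Q.
    × closes — contains both Q and ¬Q.
3 branches closed, 8 open.
An open branch gives a satisfying assignment: P=false, R=false, S=true.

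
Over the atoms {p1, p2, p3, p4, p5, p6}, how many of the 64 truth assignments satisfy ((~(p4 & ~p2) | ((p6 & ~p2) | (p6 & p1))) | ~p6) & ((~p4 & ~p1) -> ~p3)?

Initial set: {(((~(p4 & ~p2) | ((p6 & ~p2) | (p6 & p1))) | ~p6) & ((~p4 & ~p1) -> ~p3))}.
(((~(p4 & ~p2) | ((p6 & ~p2) | (p6 & p1))) | ~p6) & ((~p4 & ~p1) -> ~p3)): α-rule — add ((~(p4 & ~p2) | ((p6 & ~p2) | (p6 & p1))) | ~p6), ((~p4 & ~p1) -> ~p3).
((~(p4 & ~p2) | ((p6 & ~p2) | (p6 & p1))) | ~p6): β-rule — branch into (~(p4 & ~p2) | ((p6 & ~p2) | (p6 & p1)))  //  ~p6.
  branch 1 (add (~(p4 & ~p2) | ((p6 & ~p2) | (p6 & p1)))):
    ((~p4 & ~p1) -> ~p3): β-rule — branch into ~(~p4 & ~p1)  //  ~p3.
      branch 1.1 (add ~(~p4 & ~p1)):
        (~(p4 & ~p2) | ((p6 & ~p2) | (p6 & p1))): β-rule — branch into ~(p4 & ~p2)  //  ((p6 & ~p2) | (p6 & p1)).
          branch 1.1.1 (add ~(p4 & ~p2)):
            ~(~p4 & ~p1): β-rule — branch into ~~p4  //  ~~p1.
              branch 1.1.1.1 (add ~~p4):
                ~(p4 & ~p2): β-rule — branch into ~p4  //  ~~p2.
                  branch 1.1.1.1.1 (add ~p4):
                    × closes — contains both p4 and ~p4.
                  branch 1.1.1.1.2 (add ~~p2):
                    ○ open, literals {p2=1, p4=1}.
              branch 1.1.1.2 (add ~~p1):
                ~(p4 & ~p2): β-rule — branch into ~p4  //  ~~p2.
                  branch 1.1.1.2.1 (add ~p4):
                    ○ open, literals {p1=1, p4=0}.
                  branch 1.1.1.2.2 (add ~~p2):
                    ○ open, literals {p1=1, p2=1}.
          branch 1.1.2 (add ((p6 & ~p2) | (p6 & p1))):
            ~(~p4 & ~p1): β-rule — branch into ~~p4  //  ~~p1.
              branch 1.1.2.1 (add ~~p4):
                ((p6 & ~p2) | (p6 & p1)): β-rule — branch into (p6 & ~p2)  //  (p6 & p1).
                  branch 1.1.2.1.1 (add (p6 & ~p2)):
                    (p6 & ~p2): α-rule — add p6, ~p2.
                    ○ open, literals {p2=0, p4=1, p6=1}.
                  branch 1.1.2.1.2 (add (p6 & p1)):
                    (p6 & p1): α-rule — add p6, p1.
                    ○ open, literals {p1=1, p4=1, p6=1}.
              branch 1.1.2.2 (add ~~p1):
                ((p6 & ~p2) | (p6 & p1)): β-rule — branch into (p6 & ~p2)  //  (p6 & p1).
                  branch 1.1.2.2.1 (add (p6 & ~p2)):
                    (p6 & ~p2): α-rule — add p6, ~p2.
                    ○ open, literals {p1=1, p2=0, p6=1}.
                  branch 1.1.2.2.2 (add (p6 & p1)):
                    (p6 & p1): α-rule — add p6, p1.
                    ○ open, literals {p1=1, p6=1}.
      branch 1.2 (add ~p3):
        (~(p4 & ~p2) | ((p6 & ~p2) | (p6 & p1))): β-rule — branch into ~(p4 & ~p2)  //  ((p6 & ~p2) | (p6 & p1)).
          branch 1.2.1 (add ~(p4 & ~p2)):
            ~(p4 & ~p2): β-rule — branch into ~p4  //  ~~p2.
              branch 1.2.1.1 (add ~p4):
                ○ open, literals {p3=0, p4=0}.
              branch 1.2.1.2 (add ~~p2):
                ○ open, literals {p2=1, p3=0}.
          branch 1.2.2 (add ((p6 & ~p2) | (p6 & p1))):
            ((p6 & ~p2) | (p6 & p1)): β-rule — branch into (p6 & ~p2)  //  (p6 & p1).
              branch 1.2.2.1 (add (p6 & ~p2)):
                (p6 & ~p2): α-rule — add p6, ~p2.
                ○ open, literals {p2=0, p3=0, p6=1}.
              branch 1.2.2.2 (add (p6 & p1)):
                (p6 & p1): α-rule — add p6, p1.
                ○ open, literals {p1=1, p3=0, p6=1}.
  branch 2 (add ~p6):
    ((~p4 & ~p1) -> ~p3): β-rule — branch into ~(~p4 & ~p1)  //  ~p3.
      branch 2.1 (add ~(~p4 & ~p1)):
        ~(~p4 & ~p1): β-rule — branch into ~~p4  //  ~~p1.
          branch 2.1.1 (add ~~p4):
            ○ open, literals {p4=1, p6=0}.
          branch 2.1.2 (add ~~p1):
            ○ open, literals {p1=1, p6=0}.
      branch 2.2 (add ~p3):
        ○ open, literals {p3=0, p6=0}.
1 branch closed, 14 open.
Each open branch fixes some atoms; the unmentioned ones are free. Counting distinct full assignments: branch {p2=1, p4=1} (p1, p3, p5, p6) contributes 16 new; branch {p1=1, p4=0} (p2, p3, p5, p6) contributes 16 new; branch {p1=1, p2=1} (p3, p4, p5, p6) contributes 0 new; branch {p2=0, p4=1, p6=1} (p1, p3, p5) contributes 8 new; branch {p1=1, p4=1, p6=1} (p2, p3, p5) contributes 0 new; branch {p1=1, p2=0, p6=1} (p3, p4, p5) contributes 0 new; branch {p1=1, p6=1} (p2, p3, p4, p5) contributes 0 new; branch {p3=0, p4=0} (p1, p2, p5, p6) contributes 8 new; branch {p2=1, p3=0} (p1, p4, p5, p6) contributes 0 new; branch {p2=0, p3=0, p6=1} (p1, p4, p5) contributes 0 new; branch {p1=1, p3=0, p6=1} (p2, p4, p5) contributes 0 new; branch {p4=1, p6=0} (p1, p2, p3, p5) contributes 8 new; branch {p1=1, p6=0} (p2, p3, p4, p5) contributes 0 new; branch {p3=0, p6=0} (p1, p2, p4, p5) contributes 0 new. Total: 56.

56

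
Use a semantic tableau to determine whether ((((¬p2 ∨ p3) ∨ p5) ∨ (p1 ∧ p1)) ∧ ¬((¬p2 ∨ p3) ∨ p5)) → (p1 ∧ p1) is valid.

Valid

Assume the negation and expand:
Initial set: {¬(((((¬p2 ∨ p3) ∨ p5) ∨ (p1 ∧ p1)) ∧ ¬((¬p2 ∨ p3) ∨ p5)) → (p1 ∧ p1))}.
¬(((((¬p2 ∨ p3) ∨ p5) ∨ (p1 ∧ p1)) ∧ ¬((¬p2 ∨ p3) ∨ p5)) → (p1 ∧ p1)): α-rule — add ((((¬p2 ∨ p3) ∨ p5) ∨ (p1 ∧ p1)) ∧ ¬((¬p2 ∨ p3) ∨ p5)), ¬(p1 ∧ p1).
((((¬p2 ∨ p3) ∨ p5) ∨ (p1 ∧ p1)) ∧ ¬((¬p2 ∨ p3) ∨ p5)): α-rule — add (((¬p2 ∨ p3) ∨ p5) ∨ (p1 ∧ p1)), ¬((¬p2 ∨ p3) ∨ p5).
¬((¬p2 ∨ p3) ∨ p5): α-rule — add ¬(¬p2 ∨ p3), ¬p5.
¬(¬p2 ∨ p3): α-rule — add ¬¬p2, ¬p3.
¬(p1 ∧ p1): β-rule — branch into ¬p1  //  ¬p1.
  branch 1 (add ¬p1):
    (((¬p2 ∨ p3) ∨ p5) ∨ (p1 ∧ p1)): β-rule — branch into ((¬p2 ∨ p3) ∨ p5)  //  (p1 ∧ p1).
      branch 1.1 (add ((¬p2 ∨ p3) ∨ p5)):
        ((¬p2 ∨ p3) ∨ p5): β-rule — branch into (¬p2 ∨ p3)  //  p5.
          branch 1.1.1 (add (¬p2 ∨ p3)):
            (¬p2 ∨ p3): β-rule — branch into ¬p2  //  p3.
              branch 1.1.1.1 (add ¬p2):
                × closes — contains both p2 and ¬p2.
              branch 1.1.1.2 (add p3):
                × closes — contains both p3 and ¬p3.
          branch 1.1.2 (add p5):
            × closes — contains both p5 and ¬p5.
      branch 1.2 (add (p1 ∧ p1)):
        (p1 ∧ p1): α-rule — add p1, p1.
        × closes — contains both p1 and ¬p1.
  branch 2 (add ¬p1):
    (((¬p2 ∨ p3) ∨ p5) ∨ (p1 ∧ p1)): β-rule — branch into ((¬p2 ∨ p3) ∨ p5)  //  (p1 ∧ p1).
      branch 2.1 (add ((¬p2 ∨ p3) ∨ p5)):
        ((¬p2 ∨ p3) ∨ p5): β-rule — branch into (¬p2 ∨ p3)  //  p5.
          branch 2.1.1 (add (¬p2 ∨ p3)):
            (¬p2 ∨ p3): β-rule — branch into ¬p2  //  p3.
              branch 2.1.1.1 (add ¬p2):
                × closes — contains both p2 and ¬p2.
              branch 2.1.1.2 (add p3):
                × closes — contains both p3 and ¬p3.
          branch 2.1.2 (add p5):
            × closes — contains both p5 and ¬p5.
      branch 2.2 (add (p1 ∧ p1)):
        (p1 ∧ p1): α-rule — add p1, p1.
        × closes — contains both p1 and ¬p1.
All 8 branches close.
Every branch closed, so the negation is unsatisfiable and the formula is valid.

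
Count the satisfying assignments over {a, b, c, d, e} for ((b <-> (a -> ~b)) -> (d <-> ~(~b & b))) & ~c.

14

Initial set: {(((b <-> (a -> ~b)) -> (d <-> ~(~b & b))) & ~c)}.
(((b <-> (a -> ~b)) -> (d <-> ~(~b & b))) & ~c): α-rule — add ((b <-> (a -> ~b)) -> (d <-> ~(~b & b))), ~c.
((b <-> (a -> ~b)) -> (d <-> ~(~b & b))): β-rule — branch into ~(b <-> (a -> ~b))  //  (d <-> ~(~b & b)).
  branch 1 (add ~(b <-> (a -> ~b))):
    ~(b <-> (a -> ~b)): β-rule — branch into b, ~(a -> ~b)  //  ~b, (a -> ~b).
      branch 1.1 (add b, ~(a -> ~b)):
        ~(a -> ~b): α-rule — add a, ~~b.
        ○ open, literals {a=T, b=T, c=F}.
      branch 1.2 (add ~b, (a -> ~b)):
        (a -> ~b): β-rule — branch into ~a  //  ~b.
          branch 1.2.1 (add ~a):
            ○ open, literals {a=F, b=F, c=F}.
          branch 1.2.2 (add ~b):
            ○ open, literals {b=F, c=F}.
  branch 2 (add (d <-> ~(~b & b))):
    (d <-> ~(~b & b)): β-rule — branch into d, ~(~b & b)  //  ~d, ~~(~b & b).
      branch 2.1 (add d, ~(~b & b)):
        ~(~b & b): β-rule — branch into ~~b  //  ~b.
          branch 2.1.1 (add ~~b):
            ○ open, literals {b=T, c=F, d=T}.
          branch 2.1.2 (add ~b):
            ○ open, literals {b=F, c=F, d=T}.
      branch 2.2 (add ~d, ~~(~b & b)):
        ~~(~b & b): α-rule — add ~b, b.
        × closes — contains both b and ~b.
1 branch closed, 5 open.
Each open branch fixes some atoms; the unmentioned ones are free. Counting distinct full assignments: branch {a=T, b=T, c=F} (d, e) contributes 4 new; branch {a=F, b=F, c=F} (d, e) contributes 4 new; branch {b=F, c=F} (a, d, e) contributes 4 new; branch {b=T, c=F, d=T} (a, e) contributes 2 new; branch {b=F, c=F, d=T} (a, e) contributes 0 new. Total: 14.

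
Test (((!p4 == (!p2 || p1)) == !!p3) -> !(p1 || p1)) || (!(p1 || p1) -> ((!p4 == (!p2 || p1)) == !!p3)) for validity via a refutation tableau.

Assume the negation and expand:
Initial set: {!((((!p4 == (!p2 || p1)) == !!p3) -> !(p1 || p1)) || (!(p1 || p1) -> ((!p4 == (!p2 || p1)) == !!p3)))}.
!((((!p4 == (!p2 || p1)) == !!p3) -> !(p1 || p1)) || (!(p1 || p1) -> ((!p4 == (!p2 || p1)) == !!p3))): α-rule — add !(((!p4 == (!p2 || p1)) == !!p3) -> !(p1 || p1)), !(!(p1 || p1) -> ((!p4 == (!p2 || p1)) == !!p3)).
!(((!p4 == (!p2 || p1)) == !!p3) -> !(p1 || p1)): α-rule — add ((!p4 == (!p2 || p1)) == !!p3), !!(p1 || p1).
!(!(p1 || p1) -> ((!p4 == (!p2 || p1)) == !!p3)): α-rule — add !(p1 || p1), !((!p4 == (!p2 || p1)) == !!p3).
!(p1 || p1): α-rule — add !p1, !p1.
((!p4 == (!p2 || p1)) == !!p3): β-rule — branch into (!p4 == (!p2 || p1)), !!p3  //  !(!p4 == (!p2 || p1)), !!!p3.
  branch 1 (add (!p4 == (!p2 || p1)), !!p3):
    !!p3: drop double negation, giving p3.
    !!(p1 || p1): β-rule — branch into p1  //  p1.
      branch 1.1 (add p1):
        × closes — contains both p1 and !p1.
      branch 1.2 (add p1):
        × closes — contains both p1 and !p1.
  branch 2 (add !(!p4 == (!p2 || p1)), !!!p3):
    !!!p3: drop double negation, giving !p3.
    !!(p1 || p1): β-rule — branch into p1  //  p1.
      branch 2.1 (add p1):
        × closes — contains both p1 and !p1.
      branch 2.2 (add p1):
        × closes — contains both p1 and !p1.
All 4 branches close.
Every branch closed, so the negation is unsatisfiable and the formula is valid.

Valid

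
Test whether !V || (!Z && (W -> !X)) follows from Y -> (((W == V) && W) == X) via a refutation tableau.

Initial set: {T (Y -> (((W == V) && W) == X)); F (!V || (!Z && (W -> !X)))}.
F (!V || (!Z && (W -> !X))): α-rule — add F !V, F (!Z && (W -> !X)).
T (Y -> (((W == V) && W) == X)): β-rule — branch into F Y  //  T (((W == V) && W) == X).
  branch 1 (add F Y):
    F (!Z && (W -> !X)): β-rule — branch into F !Z  //  F (W -> !X).
      branch 1.1 (add F !Z):
        ○ open, literals {V=T, Y=F, Z=T}.
      branch 1.2 (add F (W -> !X)):
        F (W -> !X): α-rule — add T W, F !X.
        ○ open, literals {V=T, W=T, X=T, Y=F}.
  branch 2 (add T (((W == V) && W) == X)):
    F (!Z && (W -> !X)): β-rule — branch into F !Z  //  F (W -> !X).
      branch 2.1 (add F !Z):
        T (((W == V) && W) == X): β-rule — branch into T ((W == V) && W), T X  //  F ((W == V) && W), F X.
          branch 2.1.1 (add T ((W == V) && W), T X):
            T ((W == V) && W): α-rule — add T (W == V), T W.
            T (W == V): β-rule — branch into T W, T V  //  F W, F V.
              branch 2.1.1.1 (add T W, T V):
                ○ open, literals {V=T, W=T, X=T, Z=T}.
              branch 2.1.1.2 (add F W, F V):
                × closes — contains both W and !W.
          branch 2.1.2 (add F ((W == V) && W), F X):
            F ((W == V) && W): β-rule — branch into F (W == V)  //  F W.
              branch 2.1.2.1 (add F (W == V)):
                F (W == V): β-rule — branch into T W, F V  //  F W, T V.
                  branch 2.1.2.1.1 (add T W, F V):
                    × closes — contains both V and !V.
                  branch 2.1.2.1.2 (add F W, T V):
                    ○ open, literals {V=T, W=F, X=F, Z=T}.
              branch 2.1.2.2 (add F W):
                ○ open, literals {V=T, W=F, X=F, Z=T}.
      branch 2.2 (add F (W -> !X)):
        F (W -> !X): α-rule — add T W, F !X.
        T (((W == V) && W) == X): β-rule — branch into T ((W == V) && W), T X  //  F ((W == V) && W), F X.
          branch 2.2.1 (add T ((W == V) && W), T X):
            T ((W == V) && W): α-rule — add T (W == V), T W.
            T (W == V): β-rule — branch into T W, T V  //  F W, F V.
              branch 2.2.1.1 (add T W, T V):
                ○ open, literals {V=T, W=T, X=T}.
              branch 2.2.1.2 (add F W, F V):
                × closes — contains both W and !W.
          branch 2.2.2 (add F ((W == V) && W), F X):
            × closes — contains both X and !X.
4 branches closed, 6 open.
An open branch gives a countermodel: V=T, Y=F, Z=T (unmentioned atoms arbitrary); the premises hold there but the conclusion fails.

No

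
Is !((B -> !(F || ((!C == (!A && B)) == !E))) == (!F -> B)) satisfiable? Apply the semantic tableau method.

Satisfiable

Initial set: {!((B -> !(F || ((!C == (!A && B)) == !E))) == (!F -> B))}.
!((B -> !(F || ((!C == (!A && B)) == !E))) == (!F -> B)): β-rule — branch into (B -> !(F || ((!C == (!A && B)) == !E))), !(!F -> B)  //  !(B -> !(F || ((!C == (!A && B)) == !E))), (!F -> B).
  branch 1 (add (B -> !(F || ((!C == (!A && B)) == !E))), !(!F -> B)):
    !(!F -> B): α-rule — add !F, !B.
    (B -> !(F || ((!C == (!A && B)) == !E))): β-rule — branch into !B  //  !(F || ((!C == (!A && B)) == !E)).
      branch 1.1 (add !B):
        ○ open, literals {B=F, F=F}.
      branch 1.2 (add !(F || ((!C == (!A && B)) == !E))):
        !(F || ((!C == (!A && B)) == !E)): α-rule — add !F, !((!C == (!A && B)) == !E).
        !((!C == (!A && B)) == !E): β-rule — branch into (!C == (!A && B)), !!E  //  !(!C == (!A && B)), !E.
          branch 1.2.1 (add (!C == (!A && B)), !!E):
            (!C == (!A && B)): β-rule — branch into !C, (!A && B)  //  !!C, !(!A && B).
              branch 1.2.1.1 (add !C, (!A && B)):
                (!A && B): α-rule — add !A, B.
                × closes — contains both B and !B.
              branch 1.2.1.2 (add !!C, !(!A && B)):
                !(!A && B): β-rule — branch into !!A  //  !B.
                  branch 1.2.1.2.1 (add !!A):
                    ○ open, literals {A=T, B=F, C=T, E=T, F=F}.
                  branch 1.2.1.2.2 (add !B):
                    ○ open, literals {B=F, C=T, E=T, F=F}.
          branch 1.2.2 (add !(!C == (!A && B)), !E):
            !(!C == (!A && B)): β-rule — branch into !C, !(!A && B)  //  !!C, (!A && B).
              branch 1.2.2.1 (add !C, !(!A && B)):
                !(!A && B): β-rule — branch into !!A  //  !B.
                  branch 1.2.2.1.1 (add !!A):
                    ○ open, literals {A=T, B=F, C=F, E=F, F=F}.
                  branch 1.2.2.1.2 (add !B):
                    ○ open, literals {B=F, C=F, E=F, F=F}.
              branch 1.2.2.2 (add !!C, (!A && B)):
                (!A && B): α-rule — add !A, B.
                × closes — contains both B and !B.
  branch 2 (add !(B -> !(F || ((!C == (!A && B)) == !E))), (!F -> B)):
    !(B -> !(F || ((!C == (!A && B)) == !E))): α-rule — add B, !!(F || ((!C == (!A && B)) == !E)).
    (!F -> B): β-rule — branch into !!F  //  B.
      branch 2.1 (add !!F):
        !!(F || ((!C == (!A && B)) == !E)): β-rule — branch into F  //  ((!C == (!A && B)) == !E).
          branch 2.1.1 (add F):
            ○ open, literals {B=T, F=T}.
          branch 2.1.2 (add ((!C == (!A && B)) == !E)):
            ((!C == (!A && B)) == !E): β-rule — branch into (!C == (!A && B)), !E  //  !(!C == (!A && B)), !!E.
              branch 2.1.2.1 (add (!C == (!A && B)), !E):
                (!C == (!A && B)): β-rule — branch into !C, (!A && B)  //  !!C, !(!A && B).
                  branch 2.1.2.1.1 (add !C, (!A && B)):
                    (!A && B): α-rule — add !A, B.
                    ○ open, literals {A=F, B=T, C=F, E=F, F=T}.
                  branch 2.1.2.1.2 (add !!C, !(!A && B)):
                    !(!A && B): β-rule — branch into !!A  //  !B.
                      branch 2.1.2.1.2.1 (add !!A):
                        ○ open, literals {A=T, B=T, C=T, E=F, F=T}.
                      branch 2.1.2.1.2.2 (add !B):
                        × closes — contains both B and !B.
              branch 2.1.2.2 (add !(!C == (!A && B)), !!E):
                !(!C == (!A && B)): β-rule — branch into !C, !(!A && B)  //  !!C, (!A && B).
                  branch 2.1.2.2.1 (add !C, !(!A && B)):
                    !(!A && B): β-rule — branch into !!A  //  !B.
                      branch 2.1.2.2.1.1 (add !!A):
                        ○ open, literals {A=T, B=T, C=F, E=T, F=T}.
                      branch 2.1.2.2.1.2 (add !B):
                        × closes — contains both B and !B.
                  branch 2.1.2.2.2 (add !!C, (!A && B)):
                    (!A && B): α-rule — add !A, B.
                    ○ open, literals {A=F, B=T, C=T, E=T, F=T}.
      branch 2.2 (add B):
        !!(F || ((!C == (!A && B)) == !E)): β-rule — branch into F  //  ((!C == (!A && B)) == !E).
          branch 2.2.1 (add F):
            ○ open, literals {B=T, F=T}.
          branch 2.2.2 (add ((!C == (!A && B)) == !E)):
            ((!C == (!A && B)) == !E): β-rule — branch into (!C == (!A && B)), !E  //  !(!C == (!A && B)), !!E.
              branch 2.2.2.1 (add (!C == (!A && B)), !E):
                (!C == (!A && B)): β-rule — branch into !C, (!A && B)  //  !!C, !(!A && B).
                  branch 2.2.2.1.1 (add !C, (!A && B)):
                    (!A && B): α-rule — add !A, B.
                    ○ open, literals {A=F, B=T, C=F, E=F}.
                  branch 2.2.2.1.2 (add !!C, !(!A && B)):
                    !(!A && B): β-rule — branch into !!A  //  !B.
                      branch 2.2.2.1.2.1 (add !!A):
                        ○ open, literals {A=T, B=T, C=T, E=F}.
                      branch 2.2.2.1.2.2 (add !B):
                        × closes — contains both B and !B.
              branch 2.2.2.2 (add !(!C == (!A && B)), !!E):
                !(!C == (!A && B)): β-rule — branch into !C, !(!A && B)  //  !!C, (!A && B).
                  branch 2.2.2.2.1 (add !C, !(!A && B)):
                    !(!A && B): β-rule — branch into !!A  //  !B.
                      branch 2.2.2.2.1.1 (add !!A):
                        ○ open, literals {A=T, B=T, C=F, E=T}.
                      branch 2.2.2.2.1.2 (add !B):
                        × closes — contains both B and !B.
                  branch 2.2.2.2.2 (add !!C, (!A && B)):
                    (!A && B): α-rule — add !A, B.
                    ○ open, literals {A=F, B=T, C=T, E=T}.
6 branches closed, 15 open.
An open branch gives a satisfying assignment: B=F, F=F.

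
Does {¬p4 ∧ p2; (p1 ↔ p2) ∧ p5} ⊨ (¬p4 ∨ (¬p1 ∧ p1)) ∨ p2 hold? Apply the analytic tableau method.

Yes

Initial set: {T (¬p4 ∧ p2); T ((p1 ↔ p2) ∧ p5); F ((¬p4 ∨ (¬p1 ∧ p1)) ∨ p2)}.
T (¬p4 ∧ p2): α-rule — add T ¬p4, T p2.
T ((p1 ↔ p2) ∧ p5): α-rule — add T (p1 ↔ p2), T p5.
F ((¬p4 ∨ (¬p1 ∧ p1)) ∨ p2): α-rule — add F (¬p4 ∨ (¬p1 ∧ p1)), F p2.
× closes — contains both p2 and ¬p2.
All 1 branch closes.
Every branch closed, so the premises entail the conclusion.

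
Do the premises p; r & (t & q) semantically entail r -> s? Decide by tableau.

No

Initial set: {T p; T (r & (t & q)); F (r -> s)}.
T (r & (t & q)): α-rule — add T r, T (t & q).
F (r -> s): α-rule — add T r, F s.
T (t & q): α-rule — add T t, T q.
○ open, literals {p=true, q=true, r=true, s=false, t=true}.
0 branches closed, 1 open.
An open branch gives a countermodel: p=true, q=true, r=true, s=false, t=true (unmentioned atoms arbitrary); the premises hold there but the conclusion fails.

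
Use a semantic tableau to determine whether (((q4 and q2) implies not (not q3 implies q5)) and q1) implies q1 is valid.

Valid

Assume the negation and expand:
Initial set: {not ((((q4 and q2) implies not (not q3 implies q5)) and q1) implies q1)}.
not ((((q4 and q2) implies not (not q3 implies q5)) and q1) implies q1): α-rule — add (((q4 and q2) implies not (not q3 implies q5)) and q1), not q1.
(((q4 and q2) implies not (not q3 implies q5)) and q1): α-rule — add ((q4 and q2) implies not (not q3 implies q5)), q1.
× closes — contains both q1 and not q1.
All 1 branch closes.
Every branch closed, so the negation is unsatisfiable and the formula is valid.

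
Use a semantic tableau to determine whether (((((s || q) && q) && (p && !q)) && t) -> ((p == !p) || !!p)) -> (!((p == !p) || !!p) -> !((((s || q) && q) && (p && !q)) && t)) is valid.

Assume the negation and expand:
Initial set: {!((((((s || q) && q) && (p && !q)) && t) -> ((p == !p) || !!p)) -> (!((p == !p) || !!p) -> !((((s || q) && q) && (p && !q)) && t)))}.
!((((((s || q) && q) && (p && !q)) && t) -> ((p == !p) || !!p)) -> (!((p == !p) || !!p) -> !((((s || q) && q) && (p && !q)) && t))): α-rule — add (((((s || q) && q) && (p && !q)) && t) -> ((p == !p) || !!p)), !(!((p == !p) || !!p) -> !((((s || q) && q) && (p && !q)) && t)).
!(!((p == !p) || !!p) -> !((((s || q) && q) && (p && !q)) && t)): α-rule — add !((p == !p) || !!p), !!((((s || q) && q) && (p && !q)) && t).
!((p == !p) || !!p): α-rule — add !(p == !p), !!!p.
!!((((s || q) && q) && (p && !q)) && t): α-rule — add (((s || q) && q) && (p && !q)), t.
!!!p: drop double negation, giving !p.
(((s || q) && q) && (p && !q)): α-rule — add ((s || q) && q), (p && !q).
((s || q) && q): α-rule — add (s || q), q.
(p && !q): α-rule — add p, !q.
× closes — contains both p and !p.
All 1 branch closes.
Every branch closed, so the negation is unsatisfiable and the formula is valid.

Valid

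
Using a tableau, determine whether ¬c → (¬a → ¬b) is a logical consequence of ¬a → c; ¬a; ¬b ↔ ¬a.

Initial set: {T (¬a → c); T ¬a; T (¬b ↔ ¬a); F (¬c → (¬a → ¬b))}.
F (¬c → (¬a → ¬b)): α-rule — add T ¬c, F (¬a → ¬b).
F (¬a → ¬b): α-rule — add T ¬a, F ¬b.
T (¬a → c): β-rule — branch into F ¬a  //  T c.
  branch 1 (add F ¬a):
    × closes — contains both a and ¬a.
  branch 2 (add T c):
    × closes — contains both c and ¬c.
All 2 branches close.
Every branch closed, so the premises entail the conclusion.

Yes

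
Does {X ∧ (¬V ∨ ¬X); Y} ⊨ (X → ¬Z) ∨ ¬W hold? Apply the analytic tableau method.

No

Initial set: {(X ∧ (¬V ∨ ¬X)); Y; ¬((X → ¬Z) ∨ ¬W)}.
(X ∧ (¬V ∨ ¬X)): α-rule — add X, (¬V ∨ ¬X).
¬((X → ¬Z) ∨ ¬W): α-rule — add ¬(X → ¬Z), ¬¬W.
¬(X → ¬Z): α-rule — add X, ¬¬Z.
(¬V ∨ ¬X): β-rule — branch into ¬V  //  ¬X.
  branch 1 (add ¬V):
    ○ open, literals {V=F, W=T, X=T, Y=T, Z=T}.
  branch 2 (add ¬X):
    × closes — contains both X and ¬X.
1 branch closed, 1 open.
An open branch gives a countermodel: V=F, W=T, X=T, Y=T, Z=T (unmentioned atoms arbitrary); the premises hold there but the conclusion fails.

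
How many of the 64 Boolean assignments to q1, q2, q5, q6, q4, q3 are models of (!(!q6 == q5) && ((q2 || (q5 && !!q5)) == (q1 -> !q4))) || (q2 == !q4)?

40

Initial set: {T ((!(!q6 == q5) && ((q2 || (q5 && !!q5)) == (q1 -> !q4))) || (q2 == !q4))}.
T ((!(!q6 == q5) && ((q2 || (q5 && !!q5)) == (q1 -> !q4))) || (q2 == !q4)): β-rule — branch into T (!(!q6 == q5) && ((q2 || (q5 && !!q5)) == (q1 -> !q4)))  //  T (q2 == !q4).
  branch 1 (add T (!(!q6 == q5) && ((q2 || (q5 && !!q5)) == (q1 -> !q4)))):
    T (!(!q6 == q5) && ((q2 || (q5 && !!q5)) == (q1 -> !q4))): α-rule — add T !(!q6 == q5), T ((q2 || (q5 && !!q5)) == (q1 -> !q4)).
    T !(!q6 == q5): β-rule — branch into T !q6, F q5  //  F !q6, T q5.
      branch 1.1 (add T !q6, F q5):
        T ((q2 || (q5 && !!q5)) == (q1 -> !q4)): β-rule — branch into T (q2 || (q5 && !!q5)), T (q1 -> !q4)  //  F (q2 || (q5 && !!q5)), F (q1 -> !q4).
          branch 1.1.1 (add T (q2 || (q5 && !!q5)), T (q1 -> !q4)):
            T (q2 || (q5 && !!q5)): β-rule — branch into T q2  //  T (q5 && !!q5).
              branch 1.1.1.1 (add T q2):
                T (q1 -> !q4): β-rule — branch into F q1  //  T !q4.
                  branch 1.1.1.1.1 (add F q1):
                    ○ open, literals {q1=0, q2=1, q5=0, q6=0}.
                  branch 1.1.1.1.2 (add T !q4):
                    ○ open, literals {q2=1, q4=0, q5=0, q6=0}.
              branch 1.1.1.2 (add T (q5 && !!q5)):
                T (q5 && !!q5): α-rule — add T q5, T !!q5.
                × closes — contains both q5 and !q5.
          branch 1.1.2 (add F (q2 || (q5 && !!q5)), F (q1 -> !q4)):
            F (q2 || (q5 && !!q5)): α-rule — add F q2, F (q5 && !!q5).
            F (q1 -> !q4): α-rule — add T q1, F !q4.
            F (q5 && !!q5): β-rule — branch into F q5  //  F !!q5.
              branch 1.1.2.1 (add F q5):
                ○ open, literals {q1=1, q2=0, q4=1, q5=0, q6=0}.
              branch 1.1.2.2 (add F !!q5):
                F !!q5: drop double negation, giving F q5.
                ○ open, literals {q1=1, q2=0, q4=1, q5=0, q6=0}.
      branch 1.2 (add F !q6, T q5):
        T ((q2 || (q5 && !!q5)) == (q1 -> !q4)): β-rule — branch into T (q2 || (q5 && !!q5)), T (q1 -> !q4)  //  F (q2 || (q5 && !!q5)), F (q1 -> !q4).
          branch 1.2.1 (add T (q2 || (q5 && !!q5)), T (q1 -> !q4)):
            T (q2 || (q5 && !!q5)): β-rule — branch into T q2  //  T (q5 && !!q5).
              branch 1.2.1.1 (add T q2):
                T (q1 -> !q4): β-rule — branch into F q1  //  T !q4.
                  branch 1.2.1.1.1 (add F q1):
                    ○ open, literals {q1=0, q2=1, q5=1, q6=1}.
                  branch 1.2.1.1.2 (add T !q4):
                    ○ open, literals {q2=1, q4=0, q5=1, q6=1}.
              branch 1.2.1.2 (add T (q5 && !!q5)):
                T (q5 && !!q5): α-rule — add T q5, T !!q5.
                T !!q5: drop double negation, giving T q5.
                T (q1 -> !q4): β-rule — branch into F q1  //  T !q4.
                  branch 1.2.1.2.1 (add F q1):
                    ○ open, literals {q1=0, q5=1, q6=1}.
                  branch 1.2.1.2.2 (add T !q4):
                    ○ open, literals {q4=0, q5=1, q6=1}.
          branch 1.2.2 (add F (q2 || (q5 && !!q5)), F (q1 -> !q4)):
            F (q2 || (q5 && !!q5)): α-rule — add F q2, F (q5 && !!q5).
            F (q1 -> !q4): α-rule — add T q1, F !q4.
            F (q5 && !!q5): β-rule — branch into F q5  //  F !!q5.
              branch 1.2.2.1 (add F q5):
                × closes — contains both q5 and !q5.
              branch 1.2.2.2 (add F !!q5):
                F !!q5: drop double negation, giving F q5.
                × closes — contains both q5 and !q5.
  branch 2 (add T (q2 == !q4)):
    T (q2 == !q4): β-rule — branch into T q2, T !q4  //  F q2, F !q4.
      branch 2.1 (add T q2, T !q4):
        ○ open, literals {q2=1, q4=0}.
      branch 2.2 (add F q2, F !q4):
        ○ open, literals {q2=0, q4=1}.
3 branches closed, 10 open.
Each open branch fixes some atoms; the unmentioned ones are free. Counting distinct full assignments: branch {q1=0, q2=1, q5=0, q6=0} (q4, q3) contributes 4 new; branch {q2=1, q4=0, q5=0, q6=0} (q1, q3) contributes 2 new; branch {q1=1, q2=0, q4=1, q5=0, q6=0} (q3) contributes 2 new; branch {q1=1, q2=0, q4=1, q5=0, q6=0} (q3) contributes 0 new; branch {q1=0, q2=1, q5=1, q6=1} (q4, q3) contributes 4 new; branch {q2=1, q4=0, q5=1, q6=1} (q1, q3) contributes 2 new; branch {q1=0, q5=1, q6=1} (q2, q4, q3) contributes 4 new; branch {q4=0, q5=1, q6=1} (q1, q2, q3) contributes 2 new; branch {q2=1, q4=0} (q1, q5, q6, q3) contributes 8 new; branch {q2=0, q4=1} (q1, q5, q6, q3) contributes 12 new. Total: 40.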